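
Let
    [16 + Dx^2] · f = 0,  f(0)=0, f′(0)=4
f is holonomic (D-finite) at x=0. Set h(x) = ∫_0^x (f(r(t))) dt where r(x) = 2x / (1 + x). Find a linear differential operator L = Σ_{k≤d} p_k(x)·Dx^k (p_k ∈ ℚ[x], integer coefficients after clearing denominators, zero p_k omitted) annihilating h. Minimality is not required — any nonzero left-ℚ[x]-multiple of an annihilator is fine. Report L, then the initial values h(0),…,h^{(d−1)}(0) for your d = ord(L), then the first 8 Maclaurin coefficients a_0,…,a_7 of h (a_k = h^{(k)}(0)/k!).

f: a_k = 0, 4, 0, -32/3, 0, 128/15, 0, -1024/315, …
h₀=f(r): pull back L_f along r ⇒ L₀.
Integrate: L := L₀·Dx.
L = 64·Dx + (2 + 6·x + 6·x^2 + 2·x^3)·Dx^2 + (1 + 4·x + 6·x^2 + 4·x^3 + x^4)·Dx^3  (order 3).
h: a_k = 0, 0, 4, -8/3, -58/3, 248/5, -1732/45, -520/7, …
ICs: h(0) = 0, h′(0) = 0, h′′(0) = 8.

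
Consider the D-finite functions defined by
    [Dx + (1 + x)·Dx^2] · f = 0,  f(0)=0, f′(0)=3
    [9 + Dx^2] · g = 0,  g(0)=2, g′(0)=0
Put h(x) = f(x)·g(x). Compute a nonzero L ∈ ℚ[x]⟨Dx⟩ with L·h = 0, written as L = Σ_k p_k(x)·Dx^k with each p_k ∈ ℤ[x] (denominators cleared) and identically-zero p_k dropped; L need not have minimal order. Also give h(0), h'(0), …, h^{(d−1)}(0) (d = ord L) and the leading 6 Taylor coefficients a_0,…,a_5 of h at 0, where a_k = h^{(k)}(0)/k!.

L = (2493 + 10854·x + 17091·x^2 + 11664·x^3 + 2916·x^4) + (612 + 1908·x + 1944·x^2 + 648·x^3)·Dx + (592 + 2484·x + 3834·x^2 + 2592·x^3 + 648·x^4)·Dx^2 + (68 + 212·x + 216·x^2 + 72·x^3)·Dx^3 + (35 + 142·x + 215·x^2 + 144·x^3 + 36·x^4)·Dx^4  (order 4).
h: a_k = 0, 6, -3, -25, 12, 249/20, …
ICs: h(0) = 0, h′(0) = 6, h′′(0) = -6, h′′′(0) = -150.

f: a_k = 0, 3, -3/2, 1, -3/4, 3/5, …
g: a_k = 2, 0, -9, 0, 27/4, 0, …
f·g: L₀ = L_f ⊗_s L_g, ord ≤ 2·2.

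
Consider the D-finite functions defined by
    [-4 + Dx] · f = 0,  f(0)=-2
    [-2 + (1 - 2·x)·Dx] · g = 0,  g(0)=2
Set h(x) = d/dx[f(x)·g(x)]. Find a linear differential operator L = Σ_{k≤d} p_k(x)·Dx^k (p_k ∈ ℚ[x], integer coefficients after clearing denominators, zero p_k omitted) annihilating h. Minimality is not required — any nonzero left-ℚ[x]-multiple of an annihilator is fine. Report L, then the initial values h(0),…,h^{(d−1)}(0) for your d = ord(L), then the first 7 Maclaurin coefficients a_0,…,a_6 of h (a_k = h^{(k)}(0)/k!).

L = (20 - 48·x + 32·x^2) + (-3 + 10·x - 8·x^2)·Dx  (order 1).
h: a_k = -24, -160, -608, -1792, -13952/3, -169472/15, -79360/3, …
ICs: h(0) = -24.

f: a_k = -2, -8, -16, -64/3, -64/3, -256/15, -512/45, …
g: a_k = 2, 4, 8, 16, 32, 64, 128, …
Sym-product of L_f,L_g gives L₀ (≤ ord 1).
h₀' ⇒ L via d/dx closure of L₀.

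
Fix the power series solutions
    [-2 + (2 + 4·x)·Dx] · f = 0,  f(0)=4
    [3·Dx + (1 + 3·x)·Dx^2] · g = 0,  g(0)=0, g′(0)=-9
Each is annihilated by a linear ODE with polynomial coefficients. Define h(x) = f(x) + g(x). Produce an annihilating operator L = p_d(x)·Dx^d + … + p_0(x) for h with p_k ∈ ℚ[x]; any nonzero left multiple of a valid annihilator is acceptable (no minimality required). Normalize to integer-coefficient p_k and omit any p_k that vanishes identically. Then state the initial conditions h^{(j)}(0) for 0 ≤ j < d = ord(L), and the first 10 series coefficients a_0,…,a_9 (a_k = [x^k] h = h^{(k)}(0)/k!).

L = (9 + 9·x)·Dx + (15 + 54·x + 45·x^2)·Dx^2 + (2 + 13·x + 27·x^2 + 18·x^3)·Dx^3  (order 3).
h: a_k = 4, -5, 23/2, -25, 233/4, -1423/10, 1437/4, -26013/28, 78303/32, -209237/32, …
ICs: h(0) = 4, h′(0) = -5, h′′(0) = 23.

f: a_k = 4, 4, -2, 2, -5/2, 7/2, -21/4, 33/4, -429/32, 715/32, …
g: a_k = 0, -9, 27/2, -27, 243/4, -729/5, 729/2, -6561/7, 19683/8, -6561, …
L₀ := lclm(L_f,L_g); ord L₀ ≤ 1+2.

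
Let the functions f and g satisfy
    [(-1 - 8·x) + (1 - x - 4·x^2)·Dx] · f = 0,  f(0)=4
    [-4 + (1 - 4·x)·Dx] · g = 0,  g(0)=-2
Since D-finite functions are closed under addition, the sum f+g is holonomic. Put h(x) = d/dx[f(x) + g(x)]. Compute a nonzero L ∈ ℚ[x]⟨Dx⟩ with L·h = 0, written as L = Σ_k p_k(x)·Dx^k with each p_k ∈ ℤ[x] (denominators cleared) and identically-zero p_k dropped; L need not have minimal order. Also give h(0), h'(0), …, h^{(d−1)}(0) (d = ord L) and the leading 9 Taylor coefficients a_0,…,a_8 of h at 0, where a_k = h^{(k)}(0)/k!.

L = (264 - 384·x + 6912·x^2 - 6144·x^3 + 6144·x^4) + (-21 - 264·x - 96·x^2 + 4608·x^3 - 5376·x^4 + 6144·x^5)·Dx + (-1 + 41·x - 228·x^2 + 288·x^3 + 256·x^4 - 768·x^5 + 1024·x^6)·Dx^2  (order 2).
h: a_k = -4, -24, -276, -1584, -8940, -44808, -217028, -1011296, -4613148, …
ICs: h(0) = -4, h′(0) = -24.

f: a_k = 4, 4, 20, 36, 116, 260, 724, 1764, 4660, …
g: a_k = -2, -8, -32, -128, -512, -2048, -8192, -32768, -131072, …
f+g: L₀ = lclm(L_f,L_g), ord ≤ 1+1.
Derive L from L₀ (diff closure).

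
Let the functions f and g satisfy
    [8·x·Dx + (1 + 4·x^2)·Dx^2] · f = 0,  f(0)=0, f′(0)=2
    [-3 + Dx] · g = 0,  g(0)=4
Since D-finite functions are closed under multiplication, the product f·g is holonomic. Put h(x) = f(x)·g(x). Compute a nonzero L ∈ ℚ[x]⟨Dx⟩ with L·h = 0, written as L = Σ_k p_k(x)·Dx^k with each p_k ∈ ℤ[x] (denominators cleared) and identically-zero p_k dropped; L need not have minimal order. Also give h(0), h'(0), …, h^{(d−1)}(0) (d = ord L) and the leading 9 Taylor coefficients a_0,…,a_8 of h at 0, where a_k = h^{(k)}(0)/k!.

L = (9 - 24·x + 36·x^2) + (-6 + 8·x - 24·x^2)·Dx + (1 + 4·x^2)·Dx^2  (order 2).
h: a_k = 0, 8, 24, 76/3, 4, 23/5, 45, 991/70, -1713/14, …
ICs: h(0) = 0, h′(0) = 8.

f: a_k = 0, 2, 0, -8/3, 0, 32/5, 0, -128/7, 0, …
g: a_k = 4, 12, 18, 18, 27/2, 81/10, 81/20, 243/140, 729/1120, …
h₀=f·g: eliminate ⇒ L₀, order ≤ 2·1.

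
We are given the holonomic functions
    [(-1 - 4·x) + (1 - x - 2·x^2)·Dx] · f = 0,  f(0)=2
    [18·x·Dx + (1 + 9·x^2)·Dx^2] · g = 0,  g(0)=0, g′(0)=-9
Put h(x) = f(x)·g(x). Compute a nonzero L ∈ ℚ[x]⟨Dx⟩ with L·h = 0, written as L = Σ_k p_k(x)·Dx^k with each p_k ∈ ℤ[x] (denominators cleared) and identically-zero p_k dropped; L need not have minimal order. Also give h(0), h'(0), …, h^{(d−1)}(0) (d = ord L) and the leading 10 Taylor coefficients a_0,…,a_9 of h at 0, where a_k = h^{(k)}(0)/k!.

f: a_k = 2, 2, 6, 10, 22, 42, 86, 170, 342, 682, …
g: a_k = 0, -9, 0, 27, 0, -729/5, 0, 6561/7, 0, -6561, …
Sym-product of L_f,L_g gives L₀ (≤ ord 2).
L = (4 + 18·x + 108·x^2) + (2 - 10·x + 36·x^2 + 108·x^3)·Dx + (-1 + x - 7·x^2 + 9·x^3 + 18·x^4)·Dx^2  (order 2).
h: a_k = 0, -18, -18, 0, -36, -1638/5, -1998/5, 28692/35, 144/7, -401166/35, …
ICs: h(0) = 0, h′(0) = -18.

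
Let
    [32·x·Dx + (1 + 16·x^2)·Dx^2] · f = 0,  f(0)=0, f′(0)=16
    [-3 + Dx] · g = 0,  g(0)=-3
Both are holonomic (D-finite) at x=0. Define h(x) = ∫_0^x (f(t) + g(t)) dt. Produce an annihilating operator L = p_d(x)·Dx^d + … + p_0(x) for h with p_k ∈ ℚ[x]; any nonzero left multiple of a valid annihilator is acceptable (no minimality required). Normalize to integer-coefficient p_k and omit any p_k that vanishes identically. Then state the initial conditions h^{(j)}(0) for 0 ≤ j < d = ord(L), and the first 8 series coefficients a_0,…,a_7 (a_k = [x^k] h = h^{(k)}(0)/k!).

f: a_k = 0, 16, 0, -256/3, 0, 4096/5, 0, -65536/7, …
g: a_k = -3, -9, -27/2, -27/2, -81/8, -243/40, -243/80, -729/560, …
f+g: L₀ = lclm(L_f,L_g), ord ≤ 2+1.
Integrate: L := L₀·Dx.
L = (96 - 288·x - 4608·x^2 - 4608·x^3)·Dx^2 + (-41 + 1248·x^2 - 2304·x^4)·Dx^3 + (3 + 32·x + 96·x^2 + 512·x^3 + 768·x^4)·Dx^4  (order 4).
h: a_k = 0, -3, 7/2, -9/2, -593/24, -81/40, 6505/48, -243/560, …
ICs: h(0) = 0, h′(0) = -3, h′′(0) = 7, h′′′(0) = -27.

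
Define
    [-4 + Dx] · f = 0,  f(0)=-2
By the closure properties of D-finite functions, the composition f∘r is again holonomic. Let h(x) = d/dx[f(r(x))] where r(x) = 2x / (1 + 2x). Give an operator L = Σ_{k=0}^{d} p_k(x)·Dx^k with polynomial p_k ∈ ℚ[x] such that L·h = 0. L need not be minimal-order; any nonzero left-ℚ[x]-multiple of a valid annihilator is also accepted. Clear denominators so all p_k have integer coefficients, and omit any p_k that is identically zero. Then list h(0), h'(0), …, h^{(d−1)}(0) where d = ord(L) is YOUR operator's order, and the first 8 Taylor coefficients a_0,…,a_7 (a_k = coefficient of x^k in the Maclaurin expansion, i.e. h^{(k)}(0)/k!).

f: a_k = -2, -8, -16, -64/3, -64/3, -256/15, -512/45, -2048/315, …
f∘r: x↦r, Dx↦Dx/r' in L_f ⇒ L₀.
h₀' ⇒ L via d/dx closure of L₀.
L = (4 - 8·x) + (-1 - 4·x - 4·x^2)·Dx  (order 1).
h: a_k = -16, -64, 64, 512/3, -1792/3, 11264/15, 17408/45, -1294336/315, …
ICs: h(0) = -16.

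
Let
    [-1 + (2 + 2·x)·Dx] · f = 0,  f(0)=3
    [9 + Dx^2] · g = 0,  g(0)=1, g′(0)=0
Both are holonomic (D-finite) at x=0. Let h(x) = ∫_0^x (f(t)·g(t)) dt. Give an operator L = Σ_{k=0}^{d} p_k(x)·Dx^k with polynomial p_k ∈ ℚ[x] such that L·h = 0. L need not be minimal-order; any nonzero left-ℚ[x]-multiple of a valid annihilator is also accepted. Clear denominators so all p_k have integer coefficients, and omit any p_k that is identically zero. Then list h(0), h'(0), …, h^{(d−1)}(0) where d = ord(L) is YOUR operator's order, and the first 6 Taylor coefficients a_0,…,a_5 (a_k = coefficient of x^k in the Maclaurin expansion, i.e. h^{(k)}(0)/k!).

f: a_k = 3, 3/2, -3/8, 3/16, -15/128, 21/256, …
g: a_k = 1, 0, -9/2, 0, 27/8, 0, …
L₀ := L_f ⊗_s L_g (sym. prod.), ord ≤ 2.
h=∫h₀ ⇒ L = L₀·Dx.
L = (39 + 72·x + 36·x^2)·Dx + (-4 - 4·x)·Dx^2 + (4 + 8·x + 4·x^2)·Dx^3  (order 3).
h: a_k = 0, 3, 3/4, -37/8, -105/64, 1497/640, …
ICs: h(0) = 0, h′(0) = 3, h′′(0) = 3/2.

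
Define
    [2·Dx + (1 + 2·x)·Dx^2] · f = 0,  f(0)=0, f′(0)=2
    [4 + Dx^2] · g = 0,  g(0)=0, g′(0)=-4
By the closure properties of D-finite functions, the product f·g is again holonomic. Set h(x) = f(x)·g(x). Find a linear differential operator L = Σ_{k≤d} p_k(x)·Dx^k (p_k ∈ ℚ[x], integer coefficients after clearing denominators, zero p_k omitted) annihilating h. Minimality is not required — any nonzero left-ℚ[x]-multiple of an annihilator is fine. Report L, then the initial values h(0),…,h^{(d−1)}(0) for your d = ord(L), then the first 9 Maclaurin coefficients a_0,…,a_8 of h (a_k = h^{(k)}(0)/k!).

L = (-48 + 192·x + 1216·x^2 + 2048·x^3 + 1024·x^4) + (32 + 320·x + 768·x^2 + 512·x^3)·Dx + (160·x + 672·x^2 + 1024·x^3 + 512·x^4)·Dx^2 + (8 + 80·x + 192·x^2 + 128·x^3)·Dx^3 + (3 + 28·x + 92·x^2 + 128·x^3 + 64·x^4)·Dx^4  (order 4).
h: a_k = 0, 0, -8, 8, -16/3, 32/3, -176/9, 496/15, -3616/63, …
ICs: h(0) = 0, h′(0) = 0, h′′(0) = -16, h′′′(0) = 48.

f: a_k = 0, 2, -2, 8/3, -4, 32/5, -32/3, 128/7, -32, …
g: a_k = 0, -4, 0, 8/3, 0, -8/15, 0, 16/315, 0, …
Sym-product of L_f,L_g gives L₀ (≤ ord 4).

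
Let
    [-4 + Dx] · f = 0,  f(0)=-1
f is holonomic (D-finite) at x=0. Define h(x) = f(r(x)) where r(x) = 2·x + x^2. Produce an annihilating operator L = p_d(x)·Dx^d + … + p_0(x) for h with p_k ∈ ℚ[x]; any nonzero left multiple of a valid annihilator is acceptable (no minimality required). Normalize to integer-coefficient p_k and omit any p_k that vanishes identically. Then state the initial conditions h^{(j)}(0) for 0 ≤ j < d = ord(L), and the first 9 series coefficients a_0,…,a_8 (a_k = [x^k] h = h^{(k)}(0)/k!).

f: a_k = -1, -4, -8, -32/3, -32/3, -128/15, -256/45, -1024/315, -512/315, …
f∘r: x↦r, Dx↦Dx/r' in L_f ⇒ L₀.
L = (-8 - 8·x) + Dx  (order 1).
h: a_k = -1, -8, -36, -352/3, -920/3, -3392/5, -59104/45, -717056/315, -376928/105, …
ICs: h(0) = -1.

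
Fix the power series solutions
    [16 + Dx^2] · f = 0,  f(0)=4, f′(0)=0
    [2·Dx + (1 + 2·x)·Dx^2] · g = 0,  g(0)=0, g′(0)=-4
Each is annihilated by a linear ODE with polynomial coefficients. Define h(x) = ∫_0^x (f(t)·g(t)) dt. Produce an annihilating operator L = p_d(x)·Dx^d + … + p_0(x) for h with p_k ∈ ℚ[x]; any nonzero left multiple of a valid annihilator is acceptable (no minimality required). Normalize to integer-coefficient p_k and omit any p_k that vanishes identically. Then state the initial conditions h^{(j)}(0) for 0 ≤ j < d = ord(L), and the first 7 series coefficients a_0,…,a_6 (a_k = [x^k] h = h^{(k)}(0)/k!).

f: a_k = 4, 0, -32, 0, 128/3, 0, -1024/45, …
g: a_k = 0, -4, 4, -16/3, 8, -64/5, 64/3, …
f·g: L₀ = L_f ⊗_s L_g, ord ≤ 2·2.
Integrate: L := L₀·Dx.
L = (2688 + 27648·x + 93184·x^2 + 131072·x^3 + 65536·x^4)·Dx + (896 + 5888·x + 12288·x^2 + 8192·x^3)·Dx^2 + (408 + 3712·x + 11904·x^2 + 16384·x^3 + 8192·x^4)·Dx^3 + (56 + 368·x + 768·x^2 + 512·x^3)·Dx^4 + (15 + 124·x + 380·x^2 + 512·x^3 + 256·x^4)·Dx^5  (order 5).
h: a_k = 0, 0, -8, 16/3, 80/3, -96/5, -128/15, …
ICs: h(0) = 0, h′(0) = 0, h′′(0) = -16, h′′′(0) = 32, h′′′′(0) = 640.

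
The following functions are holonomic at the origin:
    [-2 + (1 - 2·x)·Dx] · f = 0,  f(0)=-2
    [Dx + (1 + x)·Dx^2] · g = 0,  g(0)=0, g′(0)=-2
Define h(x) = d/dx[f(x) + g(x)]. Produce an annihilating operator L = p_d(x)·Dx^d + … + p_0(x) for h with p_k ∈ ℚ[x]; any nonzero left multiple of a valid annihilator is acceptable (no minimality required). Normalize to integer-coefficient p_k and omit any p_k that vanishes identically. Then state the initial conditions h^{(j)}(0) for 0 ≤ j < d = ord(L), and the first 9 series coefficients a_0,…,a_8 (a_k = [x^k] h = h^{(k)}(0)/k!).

L = (32 + 8·x) + (22 + 56·x + 16·x^2)·Dx + (-5 + 3·x + 12·x^2 + 4·x^3)·Dx^2  (order 2).
h: a_k = -6, -14, -50, -126, -322, -766, -1794, -4094, -9218, …
ICs: h(0) = -6, h′(0) = -14.

f: a_k = -2, -4, -8, -16, -32, -64, -128, -256, -512, …
g: a_k = 0, -2, 1, -2/3, 1/2, -2/5, 1/3, -2/7, 1/4, …
Sum ⇒ L₀ = lclm(L_f,L_g) in ℚ(x)⟨Dx⟩.
Differentiate: ansatz ord ≤ ord L₀ ⇒ L.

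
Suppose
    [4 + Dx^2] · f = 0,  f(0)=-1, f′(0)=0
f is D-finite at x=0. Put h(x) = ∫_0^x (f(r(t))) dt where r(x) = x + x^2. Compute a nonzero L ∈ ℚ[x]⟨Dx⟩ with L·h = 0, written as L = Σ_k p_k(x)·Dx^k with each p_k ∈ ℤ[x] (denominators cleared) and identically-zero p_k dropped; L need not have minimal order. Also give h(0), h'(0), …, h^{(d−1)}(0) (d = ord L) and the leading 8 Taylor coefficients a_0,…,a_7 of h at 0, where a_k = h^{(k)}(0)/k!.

f: a_k = -1, 0, 2, 0, -2/3, 0, 4/45, 0, …
L₀ from L_f via x↦r, Dx↦r'^{-1}Dx.
∫: right-multiply L₀ by Dx.
L = (4 + 24·x + 48·x^2 + 32·x^3)·Dx - 2·Dx^2 + (1 + 2·x)·Dx^3  (order 3).
h: a_k = 0, -1, 0, 2/3, 1, 4/15, -4/9, -176/315, …
ICs: h(0) = 0, h′(0) = -1, h′′(0) = 0.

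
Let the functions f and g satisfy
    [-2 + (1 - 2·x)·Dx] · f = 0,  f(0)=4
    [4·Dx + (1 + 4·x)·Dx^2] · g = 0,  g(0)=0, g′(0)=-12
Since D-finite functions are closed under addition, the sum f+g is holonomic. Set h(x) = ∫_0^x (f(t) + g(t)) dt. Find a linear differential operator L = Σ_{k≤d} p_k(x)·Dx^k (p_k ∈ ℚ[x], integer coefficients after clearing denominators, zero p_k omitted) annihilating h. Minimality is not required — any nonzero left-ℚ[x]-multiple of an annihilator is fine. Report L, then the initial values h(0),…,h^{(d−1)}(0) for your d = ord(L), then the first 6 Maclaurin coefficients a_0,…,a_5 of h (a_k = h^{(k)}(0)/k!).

f: a_k = 4, 8, 16, 32, 64, 128, …
g: a_k = 0, -12, 24, -64, 192, -3072/5, …
h₀=f+g: left-lcm gives L₀, ord ≤ 3.
h=∫₀ˣh₀: take L = L₀·Dx.
L = (28 + 16·x)·Dx^2 + (-1 + 40·x + 32·x^2)·Dx^3 + (-1 - 3·x + 6·x^2 + 8·x^3)·Dx^4  (order 4).
h: a_k = 0, 4, -2, 40/3, -8, 256/5, …
ICs: h(0) = 0, h′(0) = 4, h′′(0) = -4, h′′′(0) = 80.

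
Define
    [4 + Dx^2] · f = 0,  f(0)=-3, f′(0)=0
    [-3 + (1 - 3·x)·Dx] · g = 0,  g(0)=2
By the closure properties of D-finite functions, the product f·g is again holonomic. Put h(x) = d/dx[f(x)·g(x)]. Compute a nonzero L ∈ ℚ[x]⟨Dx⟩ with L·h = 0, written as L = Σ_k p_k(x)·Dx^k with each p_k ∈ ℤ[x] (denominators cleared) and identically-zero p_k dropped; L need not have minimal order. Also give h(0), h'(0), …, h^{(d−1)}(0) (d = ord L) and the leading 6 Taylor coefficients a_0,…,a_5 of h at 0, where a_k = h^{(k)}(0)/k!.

f: a_k = -3, 0, 6, 0, -2, 0, …
g: a_k = 2, 6, 18, 54, 162, 486, …
Product ⇒ symmetric product L₀, ord ≤ 2.
h=h₀': d/dx-closure on L₀ ⇒ L.
L = (-14 - 24·x + 36·x^2) + (-6 + 18·x)·Dx + (1 - 6·x + 9·x^2)·Dx^2  (order 2).
h: a_k = -18, -84, -378, -1528, -5730, -103124/5, …
ICs: h(0) = -18, h′(0) = -84.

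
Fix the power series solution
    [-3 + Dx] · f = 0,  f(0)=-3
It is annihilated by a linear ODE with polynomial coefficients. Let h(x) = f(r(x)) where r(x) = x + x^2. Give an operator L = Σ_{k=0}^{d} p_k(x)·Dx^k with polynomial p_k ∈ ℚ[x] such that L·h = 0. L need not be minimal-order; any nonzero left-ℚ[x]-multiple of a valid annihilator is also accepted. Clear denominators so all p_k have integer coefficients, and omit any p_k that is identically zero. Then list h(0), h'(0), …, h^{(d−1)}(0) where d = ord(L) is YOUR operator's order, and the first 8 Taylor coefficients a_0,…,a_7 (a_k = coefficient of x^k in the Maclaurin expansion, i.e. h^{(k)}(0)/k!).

f: a_k = -3, -9, -27/2, -27/2, -81/8, -243/40, -243/80, -729/560, …
L₀ from L_f via x↦r, Dx↦r'^{-1}Dx.
L = (-3 - 6·x) + Dx  (order 1).
h: a_k = -3, -9, -45/2, -81/2, -513/8, -3483/40, -8613/80, -13527/112, …
ICs: h(0) = -3.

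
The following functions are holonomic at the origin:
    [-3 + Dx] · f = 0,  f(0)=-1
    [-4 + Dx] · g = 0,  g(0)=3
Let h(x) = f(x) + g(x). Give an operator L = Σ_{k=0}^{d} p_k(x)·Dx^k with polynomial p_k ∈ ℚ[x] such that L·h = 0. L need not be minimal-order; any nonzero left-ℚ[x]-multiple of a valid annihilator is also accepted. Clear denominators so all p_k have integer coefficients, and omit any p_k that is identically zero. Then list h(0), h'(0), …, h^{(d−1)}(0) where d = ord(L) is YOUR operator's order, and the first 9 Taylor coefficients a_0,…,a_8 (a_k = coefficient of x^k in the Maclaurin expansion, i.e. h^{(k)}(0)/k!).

L = 12 - 7·Dx + Dx^2  (order 2).
h: a_k = 2, 9, 39/2, 55/2, 229/8, 943/40, 3853/240, 3131/336, 63349/13440, …
ICs: h(0) = 2, h′(0) = 9.

f: a_k = -1, -3, -9/2, -9/2, -27/8, -81/40, -81/80, -243/560, -729/4480, …
g: a_k = 3, 12, 24, 32, 32, 128/5, 256/15, 1024/105, 512/105, …
h₀=f+g: left-lcm gives L₀, ord ≤ 2.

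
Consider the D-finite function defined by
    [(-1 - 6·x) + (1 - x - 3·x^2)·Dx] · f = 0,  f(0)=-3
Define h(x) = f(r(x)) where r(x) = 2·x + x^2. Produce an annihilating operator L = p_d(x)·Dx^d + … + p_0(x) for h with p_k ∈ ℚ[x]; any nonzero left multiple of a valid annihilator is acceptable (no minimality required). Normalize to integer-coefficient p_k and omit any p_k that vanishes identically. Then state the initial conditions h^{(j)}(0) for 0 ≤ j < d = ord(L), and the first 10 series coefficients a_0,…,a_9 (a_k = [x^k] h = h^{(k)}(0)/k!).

L = (2 + 26·x + 36·x^2 + 12·x^3) + (-1 + 2·x + 13·x^2 + 12·x^3 + 3·x^4)·Dx  (order 1).
h: a_k = -3, -6, -51, -216, -1176, -5790, -29613, -149256, -756489, -3826032, …
ICs: h(0) = -3.

f: a_k = -3, -3, -12, -21, -57, -120, -291, -651, -1524, -3477, …
f∘r: x↦r, Dx↦Dx/r' in L_f ⇒ L₀.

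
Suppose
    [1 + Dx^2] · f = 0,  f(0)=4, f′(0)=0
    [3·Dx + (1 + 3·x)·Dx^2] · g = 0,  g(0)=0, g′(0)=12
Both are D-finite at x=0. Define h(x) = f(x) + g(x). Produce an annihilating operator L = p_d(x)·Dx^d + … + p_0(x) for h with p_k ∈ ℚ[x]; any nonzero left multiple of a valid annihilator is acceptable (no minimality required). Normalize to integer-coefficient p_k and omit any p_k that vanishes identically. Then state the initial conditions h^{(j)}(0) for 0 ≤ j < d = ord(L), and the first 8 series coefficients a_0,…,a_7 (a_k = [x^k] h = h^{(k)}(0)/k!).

f: a_k = 4, 0, -2, 0, 1/6, 0, -1/180, 0, …
g: a_k = 0, 12, -18, 36, -81, 972/5, -486, 8748/7, …
f+g: L₀ = lclm(L_f,L_g), ord ≤ 2+2.
L = (165 + 18·x + 27·x^2)·Dx + (19 + 63·x + 27·x^2 + 27·x^3)·Dx^2 + (165 + 18·x + 27·x^2)·Dx^3 + (19 + 63·x + 27·x^2 + 27·x^3)·Dx^4  (order 4).
h: a_k = 4, 12, -20, 36, -485/6, 972/5, -87481/180, 8748/7, …
ICs: h(0) = 4, h′(0) = 12, h′′(0) = -40, h′′′(0) = 216.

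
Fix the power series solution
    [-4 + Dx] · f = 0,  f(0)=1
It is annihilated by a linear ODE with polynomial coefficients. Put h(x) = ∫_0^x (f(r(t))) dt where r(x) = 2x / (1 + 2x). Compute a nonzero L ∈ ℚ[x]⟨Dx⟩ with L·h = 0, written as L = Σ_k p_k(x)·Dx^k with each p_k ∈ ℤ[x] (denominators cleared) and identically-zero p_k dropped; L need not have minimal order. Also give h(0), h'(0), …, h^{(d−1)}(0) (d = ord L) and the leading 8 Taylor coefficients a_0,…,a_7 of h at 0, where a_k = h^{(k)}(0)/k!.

L = -8·Dx + (1 + 4·x + 4·x^2)·Dx^2  (order 2).
h: a_k = 0, 1, 4, 16/3, -8/3, -64/15, 448/45, -2816/315, …
ICs: h(0) = 0, h′(0) = 1.

f: a_k = 1, 4, 8, 32/3, 32/3, 128/15, 256/45, 1024/315, …
Change of var in L_f (x↦r) gives L₀.
h=∫h₀ ⇒ L = L₀·Dx.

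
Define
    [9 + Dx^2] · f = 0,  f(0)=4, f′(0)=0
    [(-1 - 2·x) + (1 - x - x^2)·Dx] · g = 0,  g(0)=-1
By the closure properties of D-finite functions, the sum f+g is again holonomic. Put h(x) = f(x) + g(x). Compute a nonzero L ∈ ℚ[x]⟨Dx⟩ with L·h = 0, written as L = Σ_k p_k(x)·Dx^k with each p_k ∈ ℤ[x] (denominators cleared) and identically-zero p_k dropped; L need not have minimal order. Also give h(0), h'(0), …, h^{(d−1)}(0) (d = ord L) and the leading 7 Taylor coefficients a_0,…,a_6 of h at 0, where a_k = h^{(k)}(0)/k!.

f: a_k = 4, 0, -18, 0, 27/2, 0, -81/20, …
g: a_k = -1, -1, -2, -3, -5, -8, -13, …
Sum ⇒ L₀ = lclm(L_f,L_g) in ℚ(x)⟨Dx⟩.
L = (-243 - 432·x + 81·x^2 - 216·x^3 - 405·x^4 - 162·x^5) + (117 - 225·x - 36·x^2 + 297·x^3 - 54·x^4 - 243·x^5 - 81·x^6)·Dx + (-27 - 48·x + 9·x^2 - 24·x^3 - 45·x^4 - 18·x^5)·Dx^2 + (13 - 25·x - 4·x^2 + 33·x^3 - 6·x^4 - 27·x^5 - 9·x^6)·Dx^3  (order 3).
h: a_k = 3, -1, -20, -3, 17/2, -8, -341/20, …
ICs: h(0) = 3, h′(0) = -1, h′′(0) = -40.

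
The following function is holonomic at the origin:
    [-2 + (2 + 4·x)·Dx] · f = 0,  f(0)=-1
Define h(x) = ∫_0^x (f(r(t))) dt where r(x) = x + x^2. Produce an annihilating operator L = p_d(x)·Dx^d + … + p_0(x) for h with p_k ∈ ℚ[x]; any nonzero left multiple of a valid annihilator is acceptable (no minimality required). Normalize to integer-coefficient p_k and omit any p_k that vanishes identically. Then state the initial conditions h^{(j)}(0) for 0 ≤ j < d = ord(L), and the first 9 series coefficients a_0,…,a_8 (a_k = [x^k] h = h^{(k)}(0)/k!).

L = (-1 - 2·x)·Dx + (1 + 2·x + 2·x^2)·Dx^2  (order 2).
h: a_k = 0, -1, -1/2, -1/6, 1/8, -3/40, 1/48, 3/112, -7/128, …
ICs: h(0) = 0, h′(0) = -1.

f: a_k = -1, -1, 1/2, -1/2, 5/8, -7/8, 21/16, -33/16, 429/128, …
L₀ from L_f via x↦r, Dx↦r'^{-1}Dx.
h=∫₀ˣh₀: take L = L₀·Dx.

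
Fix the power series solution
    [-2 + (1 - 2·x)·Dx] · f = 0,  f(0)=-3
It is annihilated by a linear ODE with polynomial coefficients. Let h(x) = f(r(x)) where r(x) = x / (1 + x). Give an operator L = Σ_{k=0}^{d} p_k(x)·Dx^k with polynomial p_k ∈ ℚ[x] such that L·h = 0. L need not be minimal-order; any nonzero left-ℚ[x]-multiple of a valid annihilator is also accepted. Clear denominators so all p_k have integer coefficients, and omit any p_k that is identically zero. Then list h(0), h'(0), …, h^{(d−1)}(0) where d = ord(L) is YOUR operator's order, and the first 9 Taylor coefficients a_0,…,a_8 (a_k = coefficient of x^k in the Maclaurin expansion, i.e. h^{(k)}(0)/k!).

L = 2 + (-1 + x^2)·Dx  (order 1).
h: a_k = -3, -6, -6, -6, -6, -6, -6, -6, -6, …
ICs: h(0) = -3.

f: a_k = -3, -6, -12, -24, -48, -96, -192, -384, -768, …
h₀=f(r): pull back L_f along r ⇒ L₀.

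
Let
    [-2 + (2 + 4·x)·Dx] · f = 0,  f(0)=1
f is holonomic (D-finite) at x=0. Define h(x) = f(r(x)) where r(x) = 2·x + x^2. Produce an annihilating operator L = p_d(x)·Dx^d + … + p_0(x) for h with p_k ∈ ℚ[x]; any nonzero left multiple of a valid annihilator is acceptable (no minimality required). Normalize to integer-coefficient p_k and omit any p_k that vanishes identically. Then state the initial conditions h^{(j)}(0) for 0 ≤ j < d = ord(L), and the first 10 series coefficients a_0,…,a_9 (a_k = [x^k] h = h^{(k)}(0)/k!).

L = (-2 - 2·x) + (1 + 4·x + 2·x^2)·Dx  (order 1).
h: a_k = 1, 2, -1, 2, -9/2, 11, -57/2, 77, -1717/8, 2451/4, …
ICs: h(0) = 1.

f: a_k = 1, 1, -1/2, 1/2, -5/8, 7/8, -21/16, 33/16, -429/128, 715/128, …
Substitute x→r, Dx→(1/r')Dx; clear ⇒ L₀.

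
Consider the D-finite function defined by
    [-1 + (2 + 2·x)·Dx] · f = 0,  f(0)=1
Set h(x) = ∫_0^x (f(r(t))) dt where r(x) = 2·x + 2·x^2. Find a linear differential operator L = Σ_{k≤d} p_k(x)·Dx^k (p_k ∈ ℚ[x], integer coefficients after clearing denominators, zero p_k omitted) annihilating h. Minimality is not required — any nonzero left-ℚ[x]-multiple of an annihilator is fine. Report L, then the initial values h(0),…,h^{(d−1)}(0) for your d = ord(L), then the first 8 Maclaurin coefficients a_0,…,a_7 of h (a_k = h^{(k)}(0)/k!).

L = (-1 - 2·x)·Dx + (1 + 2·x + 2·x^2)·Dx^2  (order 2).
h: a_k = 0, 1, 1/2, 1/6, -1/8, 3/40, -1/48, -3/112, …
ICs: h(0) = 0, h′(0) = 1.

f: a_k = 1, 1/2, -1/8, 1/16, -5/128, 7/256, -21/1024, 33/2048, …
f∘r: x↦r, Dx↦Dx/r' in L_f ⇒ L₀.
h=∫h₀ ⇒ L = L₀·Dx.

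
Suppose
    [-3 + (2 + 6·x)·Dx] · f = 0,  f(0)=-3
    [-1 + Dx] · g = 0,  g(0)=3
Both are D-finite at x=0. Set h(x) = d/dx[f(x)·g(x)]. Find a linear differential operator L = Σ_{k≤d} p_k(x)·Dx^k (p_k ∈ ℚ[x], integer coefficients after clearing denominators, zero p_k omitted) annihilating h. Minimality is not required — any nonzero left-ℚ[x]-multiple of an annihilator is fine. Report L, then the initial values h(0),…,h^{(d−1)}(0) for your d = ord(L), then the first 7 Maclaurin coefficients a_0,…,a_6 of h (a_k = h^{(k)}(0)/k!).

L = (7 + 60·x + 36·x^2) + (-10 - 42·x - 36·x^2)·Dx  (order 1).
h: a_k = -45/2, -63/4, -639/16, 2013/32, -48471/256, 266511/512, -14933039/10240, …
ICs: h(0) = -45/2.

f: a_k = -3, -9/2, 27/8, -81/16, 1215/128, -5103/256, 45927/1024, …
g: a_k = 3, 3, 3/2, 1/2, 1/8, 1/40, 1/240, …
Product ⇒ symmetric product L₀, ord ≤ 1.
h=h₀': d/dx-closure on L₀ ⇒ L.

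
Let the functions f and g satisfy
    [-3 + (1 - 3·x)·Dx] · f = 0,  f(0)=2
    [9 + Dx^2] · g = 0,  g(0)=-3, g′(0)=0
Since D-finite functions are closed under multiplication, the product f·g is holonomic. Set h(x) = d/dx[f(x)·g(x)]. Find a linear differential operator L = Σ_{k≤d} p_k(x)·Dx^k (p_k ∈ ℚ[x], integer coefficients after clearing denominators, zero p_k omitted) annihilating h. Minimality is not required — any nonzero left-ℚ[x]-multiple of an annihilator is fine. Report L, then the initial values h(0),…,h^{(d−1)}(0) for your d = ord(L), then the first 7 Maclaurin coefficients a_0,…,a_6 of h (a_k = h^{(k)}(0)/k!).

L = (-9 - 54·x + 81·x^2) + (-6 + 18·x)·Dx + (1 - 6·x + 9·x^2)·Dx^2  (order 2).
h: a_k = -18, -54, -243, -1053, -15795/4, -283581/20, -1985067/40, …
ICs: h(0) = -18, h′(0) = -54.

f: a_k = 2, 6, 18, 54, 162, 486, 1458, …
g: a_k = -3, 0, 27/2, 0, -81/8, 0, 243/80, …
Product ⇒ symmetric product L₀, ord ≤ 2.
Derive L from L₀ (diff closure).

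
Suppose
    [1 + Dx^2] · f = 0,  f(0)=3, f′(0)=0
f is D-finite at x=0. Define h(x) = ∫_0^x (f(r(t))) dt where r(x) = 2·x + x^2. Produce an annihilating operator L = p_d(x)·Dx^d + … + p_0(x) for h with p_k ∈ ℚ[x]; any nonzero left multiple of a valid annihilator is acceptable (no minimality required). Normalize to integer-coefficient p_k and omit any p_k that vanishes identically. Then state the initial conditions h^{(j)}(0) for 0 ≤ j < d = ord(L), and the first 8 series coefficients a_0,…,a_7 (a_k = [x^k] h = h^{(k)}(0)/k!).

L = (4 + 12·x + 12·x^2 + 4·x^3)·Dx - Dx^2 + (1 + x)·Dx^3  (order 3).
h: a_k = 0, 3, 0, -2, -3/2, 1/10, 2/3, 41/105, …
ICs: h(0) = 0, h′(0) = 3, h′′(0) = 0.

f: a_k = 3, 0, -3/2, 0, 1/8, 0, -1/240, 0, …
L₀ from L_f via x↦r, Dx↦r'^{-1}Dx.
h=∫h₀ ⇒ L = L₀·Dx.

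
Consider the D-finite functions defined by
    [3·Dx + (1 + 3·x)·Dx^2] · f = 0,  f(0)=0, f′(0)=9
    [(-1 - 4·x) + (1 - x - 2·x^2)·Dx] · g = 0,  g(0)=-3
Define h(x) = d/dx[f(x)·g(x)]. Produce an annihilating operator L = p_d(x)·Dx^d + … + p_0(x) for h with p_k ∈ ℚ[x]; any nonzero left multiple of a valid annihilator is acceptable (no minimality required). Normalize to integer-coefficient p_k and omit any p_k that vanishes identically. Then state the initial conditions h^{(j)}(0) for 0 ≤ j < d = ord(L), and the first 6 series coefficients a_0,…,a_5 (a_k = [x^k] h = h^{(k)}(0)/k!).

L = (192 + 756·x + 1296·x^2) + (3 + 165·x + 864·x^2 + 1008·x^3)·Dx + (-7 - 38·x - 13·x^2 + 162·x^3 + 144·x^4)·Dx^2  (order 2).
h: a_k = -27, 27, -729/2, 351, -11853/4, 40581/10, …
ICs: h(0) = -27, h′(0) = 27.

f: a_k = 0, 9, -27/2, 27, -243/4, 729/5, …
g: a_k = -3, -3, -9, -15, -33, -63, …
f·g: L₀ = L_f ⊗_s L_g, ord ≤ 2·1.
h₀' ⇒ L via d/dx closure of L₀.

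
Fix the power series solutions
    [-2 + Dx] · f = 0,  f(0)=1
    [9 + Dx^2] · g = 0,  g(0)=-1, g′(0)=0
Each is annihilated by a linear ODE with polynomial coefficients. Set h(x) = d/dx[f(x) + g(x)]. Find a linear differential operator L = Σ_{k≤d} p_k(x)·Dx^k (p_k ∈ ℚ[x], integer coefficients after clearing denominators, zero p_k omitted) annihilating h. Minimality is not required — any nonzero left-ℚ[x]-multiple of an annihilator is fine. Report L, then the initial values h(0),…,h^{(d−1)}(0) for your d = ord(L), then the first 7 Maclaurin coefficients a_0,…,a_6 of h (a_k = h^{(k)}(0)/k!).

f: a_k = 1, 2, 2, 4/3, 2/3, 4/15, 4/45, …
g: a_k = -1, 0, 9/2, 0, -27/8, 0, 81/80, …
f+g: L₀ = lclm(L_f,L_g), ord ≤ 1+2.
Derive L from L₀ (diff closure).
L = 18 - 9·Dx + 2·Dx^2 - Dx^3  (order 3).
h: a_k = 2, 13, 4, -65/6, 4/3, 793/120, 8/45, …
ICs: h(0) = 2, h′(0) = 13, h′′(0) = 8.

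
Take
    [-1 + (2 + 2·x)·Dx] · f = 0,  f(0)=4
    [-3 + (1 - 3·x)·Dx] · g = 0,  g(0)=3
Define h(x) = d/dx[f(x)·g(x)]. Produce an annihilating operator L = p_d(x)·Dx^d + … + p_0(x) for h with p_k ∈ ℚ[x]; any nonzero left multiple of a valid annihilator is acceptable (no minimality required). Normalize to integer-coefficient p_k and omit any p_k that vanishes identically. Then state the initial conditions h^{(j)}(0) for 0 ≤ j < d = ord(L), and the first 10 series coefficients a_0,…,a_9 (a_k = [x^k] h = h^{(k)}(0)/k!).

f: a_k = 4, 2, -1/2, 1/4, -5/32, 7/64, -21/256, 33/512, -429/8192, 715/16384, …
g: a_k = 3, 9, 27, 81, 243, 729, 2187, 6561, 19683, 59049, …
h₀=f·g: eliminate ⇒ L₀, order ≤ 1·1.
Differentiate: ansatz ord ≤ ord L₀ ⇒ L.
L = (83 + 126·x + 27·x^2) + (-14 + 22·x + 54·x^2 + 18·x^3)·Dx  (order 1).
h: a_k = 42, 249, 4491/4, 35913/8, 1077495/64, 7757775/128, 108609543/512, 744749865/1024, 40216512015/16384, 268110043635/32768, …
ICs: h(0) = 42.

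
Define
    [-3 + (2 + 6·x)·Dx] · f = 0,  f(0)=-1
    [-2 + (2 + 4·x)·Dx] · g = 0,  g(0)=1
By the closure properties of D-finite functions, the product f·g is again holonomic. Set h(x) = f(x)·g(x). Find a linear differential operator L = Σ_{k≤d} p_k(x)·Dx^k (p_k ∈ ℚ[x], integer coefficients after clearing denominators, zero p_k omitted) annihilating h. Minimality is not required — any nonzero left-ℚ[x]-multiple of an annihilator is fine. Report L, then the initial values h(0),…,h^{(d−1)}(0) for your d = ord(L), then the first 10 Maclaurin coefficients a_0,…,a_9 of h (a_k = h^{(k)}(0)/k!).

L = (-5 - 12·x) + (2 + 10·x + 12·x^2)·Dx  (order 1).
h: a_k = -1, -5/2, 1/8, -5/16, 101/128, -515/256, 5301/1024, -27525/2048, 1153005/32768, -6085175/65536, …
ICs: h(0) = -1.

f: a_k = -1, -3/2, 9/8, -27/16, 405/128, -1701/256, 15309/1024, -72171/2048, 2814669/32768, -14073345/65536, …
g: a_k = 1, 1, -1/2, 1/2, -5/8, 7/8, -21/16, 33/16, -429/128, 715/128, …
Product ⇒ symmetric product L₀, ord ≤ 1.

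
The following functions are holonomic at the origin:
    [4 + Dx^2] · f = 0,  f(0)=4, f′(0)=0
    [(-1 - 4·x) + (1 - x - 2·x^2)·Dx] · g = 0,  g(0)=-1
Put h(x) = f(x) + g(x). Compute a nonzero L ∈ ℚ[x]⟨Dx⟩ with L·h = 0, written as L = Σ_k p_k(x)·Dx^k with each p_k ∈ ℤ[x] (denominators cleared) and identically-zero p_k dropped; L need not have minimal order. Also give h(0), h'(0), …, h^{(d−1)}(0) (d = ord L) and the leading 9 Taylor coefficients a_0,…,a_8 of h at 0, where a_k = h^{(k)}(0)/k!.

L = (-68 - 304·x - 200·x^2 - 320·x^3 - 160·x^4 - 128·x^5) + (20 - 12·x - 24·x^2 - 8·x^3 - 48·x^4 - 96·x^5 - 64·x^6)·Dx + (-17 - 76·x - 50·x^2 - 80·x^3 - 40·x^4 - 32·x^5)·Dx^2 + (5 - 3·x - 6·x^2 - 2·x^3 - 12·x^4 - 24·x^5 - 16·x^6)·Dx^3  (order 3).
h: a_k = 3, -1, -11, -5, -25/3, -21, -1951/45, -85, -53857/315, …
ICs: h(0) = 3, h′(0) = -1, h′′(0) = -22.

f: a_k = 4, 0, -8, 0, 8/3, 0, -16/45, 0, 8/315, …
g: a_k = -1, -1, -3, -5, -11, -21, -43, -85, -171, …
h₀=f+g: left-lcm gives L₀, ord ≤ 3.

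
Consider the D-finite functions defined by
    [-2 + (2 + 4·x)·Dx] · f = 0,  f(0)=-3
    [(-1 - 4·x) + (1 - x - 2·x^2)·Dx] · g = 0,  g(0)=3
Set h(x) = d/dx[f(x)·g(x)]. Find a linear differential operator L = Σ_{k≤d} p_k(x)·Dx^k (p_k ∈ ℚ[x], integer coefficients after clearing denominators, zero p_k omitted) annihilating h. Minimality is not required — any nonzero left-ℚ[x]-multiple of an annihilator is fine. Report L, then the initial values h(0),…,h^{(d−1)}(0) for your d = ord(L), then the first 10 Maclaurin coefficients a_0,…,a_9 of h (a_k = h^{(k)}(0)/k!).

f: a_k = -3, -3, 3/2, -3/2, 15/8, -21/8, 63/16, -99/16, 1287/128, -2145/128, …
g: a_k = 3, 3, 9, 15, 33, 63, 129, 255, 513, 1023, …
Sym-product of L_f,L_g gives L₀ (≤ ord 1).
h₀' ⇒ L via d/dx closure of L₀.
L = (7 + 48·x + 99·x^2 + 100·x^3 + 60·x^4) + (-2 - 7·x - 3·x^2 + 22·x^3 + 44·x^4 + 24·x^5)·Dx  (order 1).
h: a_k = -18, -63, -216, -1035/2, -5625/4, -25353/8, -31059/4, -273339/16, -2536839/64, -10994805/128, …
ICs: h(0) = -18.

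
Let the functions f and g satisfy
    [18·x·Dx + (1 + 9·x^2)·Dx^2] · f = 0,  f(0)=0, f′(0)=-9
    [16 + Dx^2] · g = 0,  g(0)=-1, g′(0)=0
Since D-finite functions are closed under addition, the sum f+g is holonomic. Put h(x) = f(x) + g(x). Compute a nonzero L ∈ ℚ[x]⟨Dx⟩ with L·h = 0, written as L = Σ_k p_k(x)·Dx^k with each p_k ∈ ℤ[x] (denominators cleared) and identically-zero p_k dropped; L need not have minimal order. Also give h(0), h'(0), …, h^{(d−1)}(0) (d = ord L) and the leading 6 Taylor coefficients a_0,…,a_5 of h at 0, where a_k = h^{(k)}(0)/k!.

f: a_k = 0, -9, 0, 27, 0, -729/5, …
g: a_k = -1, 0, 8, 0, -32/3, 0, …
L₀ := lclm(L_f,L_g); ord L₀ ≤ 2+2.
L = (-13248·x + 181440·x^3 + 186624·x^5)·Dx + (-16 + 6048·x^2 + 66096·x^4 + 93312·x^6)·Dx^2 + (-828·x + 11340·x^3 + 11664·x^5)·Dx^3 + (-1 + 378·x^2 + 4131·x^4 + 5832·x^6)·Dx^4  (order 4).
h: a_k = -1, -9, 8, 27, -32/3, -729/5, …
ICs: h(0) = -1, h′(0) = -9, h′′(0) = 16, h′′′(0) = 162.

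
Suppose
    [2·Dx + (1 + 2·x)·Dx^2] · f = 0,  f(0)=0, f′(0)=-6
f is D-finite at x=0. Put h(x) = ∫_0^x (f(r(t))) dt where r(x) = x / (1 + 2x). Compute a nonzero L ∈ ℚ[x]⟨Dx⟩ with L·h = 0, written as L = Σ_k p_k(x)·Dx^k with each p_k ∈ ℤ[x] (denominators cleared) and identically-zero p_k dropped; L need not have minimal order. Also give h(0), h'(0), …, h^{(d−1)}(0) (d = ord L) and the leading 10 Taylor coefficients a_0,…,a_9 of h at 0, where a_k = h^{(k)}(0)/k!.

L = (6 + 16·x)·Dx^2 + (1 + 6·x + 8·x^2)·Dx^3  (order 3).
h: a_k = 0, 0, -3, 6, -14, 36, -496/5, 288, -6096/7, 2720, …
ICs: h(0) = 0, h′(0) = 0, h′′(0) = -6.

f: a_k = 0, -6, 6, -8, 12, -96/5, 32, -384/7, 96, -512/3, …
Substitute x→r, Dx→(1/r')Dx; clear ⇒ L₀.
h=∫₀ˣh₀: take L = L₀·Dx.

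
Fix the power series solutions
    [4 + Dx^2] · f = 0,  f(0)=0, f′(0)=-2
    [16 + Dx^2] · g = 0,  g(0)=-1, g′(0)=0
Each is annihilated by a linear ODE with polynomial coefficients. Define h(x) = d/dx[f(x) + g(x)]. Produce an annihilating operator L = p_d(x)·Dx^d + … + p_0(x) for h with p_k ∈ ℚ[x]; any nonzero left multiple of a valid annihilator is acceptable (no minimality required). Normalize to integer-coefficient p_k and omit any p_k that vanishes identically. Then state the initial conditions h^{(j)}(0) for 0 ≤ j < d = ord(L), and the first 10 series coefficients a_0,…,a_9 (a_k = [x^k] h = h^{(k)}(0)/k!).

f: a_k = 0, -2, 0, 4/3, 0, -4/15, 0, 8/315, 0, -4/2835, …
g: a_k = -1, 0, 8, 0, -32/3, 0, 256/45, 0, -512/315, 0, …
f+g: L₀ = lclm(L_f,L_g), ord ≤ 2+2.
h₀' ⇒ L via d/dx closure of L₀.
L = 64 + 20·Dx^2 + Dx^4  (order 4).
h: a_k = -2, 16, 4, -128/3, -4/3, 512/15, 8/45, -4096/315, -4/315, 8192/2835, …
ICs: h(0) = -2, h′(0) = 16, h′′(0) = 8, h′′′(0) = -256.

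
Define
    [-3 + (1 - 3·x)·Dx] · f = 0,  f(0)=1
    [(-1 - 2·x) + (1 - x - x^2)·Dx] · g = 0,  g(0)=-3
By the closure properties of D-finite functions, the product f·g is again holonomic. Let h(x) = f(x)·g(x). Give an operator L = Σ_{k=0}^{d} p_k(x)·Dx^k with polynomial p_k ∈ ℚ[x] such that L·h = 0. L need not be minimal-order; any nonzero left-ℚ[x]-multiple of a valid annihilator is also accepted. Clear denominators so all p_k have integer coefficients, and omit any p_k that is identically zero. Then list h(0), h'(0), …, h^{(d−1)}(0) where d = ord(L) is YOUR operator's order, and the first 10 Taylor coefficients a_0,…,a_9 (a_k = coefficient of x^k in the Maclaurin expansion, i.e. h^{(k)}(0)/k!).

L = (-4 + 4·x + 9·x^2) + (1 - 4·x + 2·x^2 + 3·x^3)·Dx  (order 1).
h: a_k = -3, -12, -42, -135, -420, -1284, -3891, -11736, -35310, -106095, …
ICs: h(0) = -3.

f: a_k = 1, 3, 9, 27, 81, 243, 729, 2187, 6561, 19683, …
g: a_k = -3, -3, -6, -9, -15, -24, -39, -63, -102, -165, …
f·g: L₀ = L_f ⊗_s L_g, ord ≤ 1·1.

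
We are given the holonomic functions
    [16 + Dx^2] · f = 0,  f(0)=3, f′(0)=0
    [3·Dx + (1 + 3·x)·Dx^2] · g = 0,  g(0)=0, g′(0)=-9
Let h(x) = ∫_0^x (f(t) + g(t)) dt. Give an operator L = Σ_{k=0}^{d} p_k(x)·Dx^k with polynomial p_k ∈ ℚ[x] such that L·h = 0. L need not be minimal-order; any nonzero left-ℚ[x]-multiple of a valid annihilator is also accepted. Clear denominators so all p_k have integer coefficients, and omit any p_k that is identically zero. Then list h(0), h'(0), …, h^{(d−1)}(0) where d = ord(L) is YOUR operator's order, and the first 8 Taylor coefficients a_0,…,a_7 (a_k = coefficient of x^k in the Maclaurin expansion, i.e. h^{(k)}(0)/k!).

f: a_k = 3, 0, -24, 0, 32, 0, -256/15, 0, …
g: a_k = 0, -9, 27/2, -27, 243/4, -729/5, 729/2, -6561/7, …
h₀=f+g: left-lcm gives L₀, ord ≤ 4.
h=∫h₀ ⇒ L = L₀·Dx.
L = (1680 + 2304·x + 3456·x^2)·Dx^2 + (272 + 1584·x + 3456·x^2 + 3456·x^3)·Dx^3 + (105 + 144·x + 216·x^2)·Dx^4 + (17 + 99·x + 216·x^2 + 216·x^3)·Dx^5  (order 5).
h: a_k = 0, 3, -9/2, -7/2, -27/4, 371/20, -243/10, 1489/30, …
ICs: h(0) = 0, h′(0) = 3, h′′(0) = -9, h′′′(0) = -21, h′′′′(0) = -162.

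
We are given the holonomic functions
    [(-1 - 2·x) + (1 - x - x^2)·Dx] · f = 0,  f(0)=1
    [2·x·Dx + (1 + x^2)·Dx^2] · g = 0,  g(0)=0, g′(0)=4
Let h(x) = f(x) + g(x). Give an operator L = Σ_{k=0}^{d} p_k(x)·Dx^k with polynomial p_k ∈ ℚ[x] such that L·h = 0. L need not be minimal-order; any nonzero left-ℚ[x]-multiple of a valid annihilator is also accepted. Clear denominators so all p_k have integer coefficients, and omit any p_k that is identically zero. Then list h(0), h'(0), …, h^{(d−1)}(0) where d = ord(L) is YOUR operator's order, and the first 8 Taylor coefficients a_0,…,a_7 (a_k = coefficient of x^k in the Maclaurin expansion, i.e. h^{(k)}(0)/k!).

L = (-4 + 16·x + 64·x^2 + 72·x^3 + 66·x^4 + 6·x^6)·Dx + (10 + 24·x + 28·x^2 + 60·x^3 + 65·x^4 + 50·x^5 + 3·x^6 + 6·x^7)·Dx^2 + (-2 - 2·x - 2·x^2 + 8·x^3 + 5·x^4 + 11·x^5 + 6·x^6 + x^7 + x^8)·Dx^3  (order 3).
h: a_k = 1, 5, 2, 5/3, 5, 44/5, 13, 143/7, …
ICs: h(0) = 1, h′(0) = 5, h′′(0) = 4.

f: a_k = 1, 1, 2, 3, 5, 8, 13, 21, …
g: a_k = 0, 4, 0, -4/3, 0, 4/5, 0, -4/7, …
Sum ⇒ L₀ = lclm(L_f,L_g) in ℚ(x)⟨Dx⟩.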